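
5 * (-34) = -170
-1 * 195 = -195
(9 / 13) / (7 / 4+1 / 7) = 252 / 689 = 0.37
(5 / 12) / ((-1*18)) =-5 / 216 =-0.02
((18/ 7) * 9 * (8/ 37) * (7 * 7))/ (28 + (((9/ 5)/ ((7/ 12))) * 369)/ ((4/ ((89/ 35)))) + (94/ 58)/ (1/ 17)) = 0.31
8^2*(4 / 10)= 25.60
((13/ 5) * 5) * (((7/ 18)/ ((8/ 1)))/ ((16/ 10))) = 455/ 1152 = 0.39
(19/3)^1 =19/3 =6.33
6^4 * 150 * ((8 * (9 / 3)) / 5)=933120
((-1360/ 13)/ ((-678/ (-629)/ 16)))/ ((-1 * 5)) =310.57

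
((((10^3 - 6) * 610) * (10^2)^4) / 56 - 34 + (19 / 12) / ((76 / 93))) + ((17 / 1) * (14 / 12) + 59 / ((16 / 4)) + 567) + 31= 51972000028825 / 48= 1082750000600.52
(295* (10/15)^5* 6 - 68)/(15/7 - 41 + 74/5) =-234010/34101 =-6.86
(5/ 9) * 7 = 35/ 9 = 3.89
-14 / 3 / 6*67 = -469 / 9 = -52.11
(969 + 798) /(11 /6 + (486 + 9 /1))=10602 /2981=3.56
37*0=0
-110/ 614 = -55/ 307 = -0.18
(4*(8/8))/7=4/7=0.57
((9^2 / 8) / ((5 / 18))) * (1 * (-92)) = -16767 / 5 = -3353.40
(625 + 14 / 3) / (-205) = -1889 / 615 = -3.07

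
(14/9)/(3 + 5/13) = 0.46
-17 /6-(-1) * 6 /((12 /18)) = 37 /6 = 6.17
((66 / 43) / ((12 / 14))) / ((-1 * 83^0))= -77 / 43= -1.79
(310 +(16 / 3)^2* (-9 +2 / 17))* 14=122836 / 153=802.85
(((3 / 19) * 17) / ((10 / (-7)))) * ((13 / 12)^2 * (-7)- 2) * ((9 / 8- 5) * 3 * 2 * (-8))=5426519 / 1520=3570.08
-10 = -10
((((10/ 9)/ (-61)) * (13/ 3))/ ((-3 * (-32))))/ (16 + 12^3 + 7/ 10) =-325/ 689645016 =-0.00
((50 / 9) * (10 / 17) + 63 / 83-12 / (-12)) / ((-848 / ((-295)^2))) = -2777750975 / 5384376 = -515.89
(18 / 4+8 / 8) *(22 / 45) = 121 / 45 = 2.69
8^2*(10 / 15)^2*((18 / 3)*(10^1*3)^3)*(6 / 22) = 13824000 / 11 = 1256727.27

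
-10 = -10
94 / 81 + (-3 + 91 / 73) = -3506 / 5913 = -0.59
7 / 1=7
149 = 149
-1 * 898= -898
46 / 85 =0.54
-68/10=-34/5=-6.80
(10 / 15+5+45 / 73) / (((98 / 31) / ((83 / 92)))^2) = 284674147 / 556316502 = 0.51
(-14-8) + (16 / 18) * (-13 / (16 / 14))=-289 / 9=-32.11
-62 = -62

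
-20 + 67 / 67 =-19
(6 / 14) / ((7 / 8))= 24 / 49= 0.49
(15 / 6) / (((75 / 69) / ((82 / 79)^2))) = 77326 / 31205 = 2.48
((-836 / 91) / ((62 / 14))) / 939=-836 / 378417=-0.00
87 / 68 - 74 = -4945 / 68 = -72.72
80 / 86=40 / 43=0.93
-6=-6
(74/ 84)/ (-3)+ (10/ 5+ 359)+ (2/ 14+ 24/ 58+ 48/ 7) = 1345111/ 3654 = 368.12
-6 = -6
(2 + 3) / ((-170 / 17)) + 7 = 13 / 2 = 6.50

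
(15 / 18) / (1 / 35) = 175 / 6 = 29.17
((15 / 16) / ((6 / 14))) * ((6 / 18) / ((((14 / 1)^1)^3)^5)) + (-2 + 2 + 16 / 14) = 1219145891718365189 / 1066752655253569536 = 1.14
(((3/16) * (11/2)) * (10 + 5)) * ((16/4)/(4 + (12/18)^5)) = 120285/8032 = 14.98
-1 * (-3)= 3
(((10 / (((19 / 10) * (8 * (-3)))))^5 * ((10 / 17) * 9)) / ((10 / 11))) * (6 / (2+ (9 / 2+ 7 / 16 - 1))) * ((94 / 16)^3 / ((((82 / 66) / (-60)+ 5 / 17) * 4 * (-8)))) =122681474609375 / 1773417442684928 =0.07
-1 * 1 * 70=-70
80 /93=0.86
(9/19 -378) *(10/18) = -3985/19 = -209.74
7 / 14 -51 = -101 / 2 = -50.50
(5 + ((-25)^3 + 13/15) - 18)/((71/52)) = -12196964/1065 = -11452.55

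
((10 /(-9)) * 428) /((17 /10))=-42800 /153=-279.74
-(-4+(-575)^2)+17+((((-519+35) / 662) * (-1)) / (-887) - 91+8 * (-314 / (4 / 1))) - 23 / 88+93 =-8557842593307 / 25836536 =-331230.26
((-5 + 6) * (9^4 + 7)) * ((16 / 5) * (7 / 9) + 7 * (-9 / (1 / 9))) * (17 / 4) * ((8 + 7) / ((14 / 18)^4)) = -221542894422 / 343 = -645897651.38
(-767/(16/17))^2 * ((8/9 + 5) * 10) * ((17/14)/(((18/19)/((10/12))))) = 72762392599975/1741824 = 41773676.67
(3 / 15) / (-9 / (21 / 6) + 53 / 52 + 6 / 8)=-91 / 365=-0.25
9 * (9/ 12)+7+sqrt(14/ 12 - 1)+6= sqrt(6)/ 6+79/ 4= 20.16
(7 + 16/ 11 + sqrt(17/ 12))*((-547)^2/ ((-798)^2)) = 299209*sqrt(51)/ 3820824 + 9275479/ 2334948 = 4.53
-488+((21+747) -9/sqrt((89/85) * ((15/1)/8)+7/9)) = 280 -54 * sqrt(114070)/3355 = 274.56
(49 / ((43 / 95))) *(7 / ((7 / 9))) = 41895 / 43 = 974.30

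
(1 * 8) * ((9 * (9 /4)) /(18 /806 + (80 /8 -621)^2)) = 32643 /75224186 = 0.00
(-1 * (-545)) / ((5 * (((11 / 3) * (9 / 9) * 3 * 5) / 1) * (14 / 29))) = 3161 / 770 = 4.11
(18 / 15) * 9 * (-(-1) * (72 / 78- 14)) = -141.23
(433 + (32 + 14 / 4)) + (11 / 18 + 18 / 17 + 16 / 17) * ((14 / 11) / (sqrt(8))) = 329 * sqrt(2) / 396 + 937 / 2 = 469.67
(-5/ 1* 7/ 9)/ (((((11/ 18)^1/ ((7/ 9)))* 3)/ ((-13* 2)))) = 12740/ 297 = 42.90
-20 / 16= -5 / 4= -1.25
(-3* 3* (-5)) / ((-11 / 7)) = -315 / 11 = -28.64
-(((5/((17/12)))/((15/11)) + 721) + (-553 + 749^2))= -9539917/17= -561171.59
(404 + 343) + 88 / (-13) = 9623 / 13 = 740.23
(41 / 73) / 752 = 41 / 54896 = 0.00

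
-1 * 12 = -12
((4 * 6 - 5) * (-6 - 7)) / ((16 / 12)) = -741 / 4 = -185.25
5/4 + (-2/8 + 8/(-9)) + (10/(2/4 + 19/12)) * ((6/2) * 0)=1/9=0.11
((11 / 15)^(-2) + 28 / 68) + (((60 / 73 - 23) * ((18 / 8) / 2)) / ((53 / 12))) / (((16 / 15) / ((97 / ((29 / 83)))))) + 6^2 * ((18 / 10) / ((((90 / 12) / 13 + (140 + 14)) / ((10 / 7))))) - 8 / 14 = -305015925269799385 / 207776795448992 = -1468.00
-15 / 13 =-1.15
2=2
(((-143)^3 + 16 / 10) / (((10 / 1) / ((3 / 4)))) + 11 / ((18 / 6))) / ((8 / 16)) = -131587043 / 300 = -438623.48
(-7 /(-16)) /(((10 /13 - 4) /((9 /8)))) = -39 /256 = -0.15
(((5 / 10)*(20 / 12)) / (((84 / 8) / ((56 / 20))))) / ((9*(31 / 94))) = 188 / 2511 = 0.07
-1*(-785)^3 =483736625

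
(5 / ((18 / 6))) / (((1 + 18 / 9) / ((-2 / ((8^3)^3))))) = -5 / 603979776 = -0.00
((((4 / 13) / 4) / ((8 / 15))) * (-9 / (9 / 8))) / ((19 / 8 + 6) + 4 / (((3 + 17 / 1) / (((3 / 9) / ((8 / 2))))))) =-1800 / 13091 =-0.14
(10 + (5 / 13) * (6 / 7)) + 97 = 9767 / 91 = 107.33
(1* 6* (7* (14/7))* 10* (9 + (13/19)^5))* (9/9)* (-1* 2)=-38062389120/2476099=-15371.92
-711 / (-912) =237 / 304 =0.78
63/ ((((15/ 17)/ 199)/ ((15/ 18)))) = 23681/ 2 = 11840.50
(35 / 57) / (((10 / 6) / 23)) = 161 / 19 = 8.47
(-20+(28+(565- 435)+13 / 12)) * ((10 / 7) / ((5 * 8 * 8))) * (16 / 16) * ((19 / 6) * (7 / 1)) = 31711 / 2304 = 13.76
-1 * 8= -8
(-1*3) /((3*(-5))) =1 /5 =0.20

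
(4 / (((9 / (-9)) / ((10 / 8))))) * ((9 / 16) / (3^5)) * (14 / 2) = -0.08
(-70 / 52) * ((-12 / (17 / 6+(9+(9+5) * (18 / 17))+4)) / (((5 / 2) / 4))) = 34272 / 40651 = 0.84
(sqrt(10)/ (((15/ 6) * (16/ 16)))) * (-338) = -427.54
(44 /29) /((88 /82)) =41 /29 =1.41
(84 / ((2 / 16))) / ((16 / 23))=966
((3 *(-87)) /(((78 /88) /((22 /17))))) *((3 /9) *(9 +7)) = -449152 /221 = -2032.36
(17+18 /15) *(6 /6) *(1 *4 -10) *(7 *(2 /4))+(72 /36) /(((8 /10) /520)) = 4589 /5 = 917.80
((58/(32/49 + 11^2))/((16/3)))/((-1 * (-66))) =1421/1049136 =0.00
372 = 372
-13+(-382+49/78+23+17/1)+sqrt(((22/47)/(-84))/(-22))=-27641/78+sqrt(987)/1974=-354.36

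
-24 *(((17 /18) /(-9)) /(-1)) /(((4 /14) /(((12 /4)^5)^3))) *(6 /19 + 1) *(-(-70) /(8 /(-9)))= 498026647125 /38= 13105964398.03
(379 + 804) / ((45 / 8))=9464 / 45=210.31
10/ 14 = 5/ 7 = 0.71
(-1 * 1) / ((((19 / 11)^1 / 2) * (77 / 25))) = -50 / 133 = -0.38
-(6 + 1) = -7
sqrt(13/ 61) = sqrt(793)/ 61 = 0.46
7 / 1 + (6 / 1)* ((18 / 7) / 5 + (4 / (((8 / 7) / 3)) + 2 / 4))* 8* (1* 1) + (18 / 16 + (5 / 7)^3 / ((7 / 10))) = 53910261 / 96040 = 561.33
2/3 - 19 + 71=158/3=52.67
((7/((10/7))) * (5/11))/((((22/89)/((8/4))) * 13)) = 4361/3146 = 1.39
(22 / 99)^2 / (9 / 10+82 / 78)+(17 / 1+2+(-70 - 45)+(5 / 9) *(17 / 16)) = -31357817 / 328752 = -95.38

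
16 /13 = 1.23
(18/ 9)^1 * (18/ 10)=18/ 5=3.60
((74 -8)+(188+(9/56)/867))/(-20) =-12.70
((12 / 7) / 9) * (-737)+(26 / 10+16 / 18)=-43121 / 315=-136.89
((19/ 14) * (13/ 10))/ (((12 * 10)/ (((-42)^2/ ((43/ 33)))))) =171171/ 8600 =19.90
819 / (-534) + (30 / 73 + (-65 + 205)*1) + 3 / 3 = 1817565 / 12994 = 139.88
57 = 57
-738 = -738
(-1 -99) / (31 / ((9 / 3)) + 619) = -75 / 472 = -0.16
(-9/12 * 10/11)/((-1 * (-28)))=-15/616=-0.02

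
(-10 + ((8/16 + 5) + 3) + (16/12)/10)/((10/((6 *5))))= -4.10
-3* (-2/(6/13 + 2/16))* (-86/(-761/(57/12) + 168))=-254904/2257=-112.94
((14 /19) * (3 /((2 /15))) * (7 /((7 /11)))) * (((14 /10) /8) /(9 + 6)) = 1617 /760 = 2.13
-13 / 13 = -1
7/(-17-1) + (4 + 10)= 245/18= 13.61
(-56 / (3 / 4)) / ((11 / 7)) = -1568 / 33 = -47.52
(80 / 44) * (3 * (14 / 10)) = 84 / 11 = 7.64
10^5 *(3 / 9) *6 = 200000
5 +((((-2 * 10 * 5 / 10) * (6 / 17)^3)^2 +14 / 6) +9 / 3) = 10.53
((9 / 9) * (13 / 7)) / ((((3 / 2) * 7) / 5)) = 130 / 147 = 0.88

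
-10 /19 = -0.53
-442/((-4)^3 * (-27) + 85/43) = -19006/74389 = -0.26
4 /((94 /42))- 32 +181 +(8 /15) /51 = 5421931 /35955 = 150.80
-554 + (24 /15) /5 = -13842 /25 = -553.68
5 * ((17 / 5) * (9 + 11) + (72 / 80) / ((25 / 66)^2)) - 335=36.36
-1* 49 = -49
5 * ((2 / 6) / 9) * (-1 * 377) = -1885 / 27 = -69.81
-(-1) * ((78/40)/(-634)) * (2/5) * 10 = -39/3170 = -0.01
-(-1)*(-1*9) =-9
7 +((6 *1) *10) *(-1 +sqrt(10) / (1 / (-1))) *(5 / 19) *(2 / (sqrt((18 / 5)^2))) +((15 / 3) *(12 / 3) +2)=1153 / 57-500 *sqrt(10) / 57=-7.51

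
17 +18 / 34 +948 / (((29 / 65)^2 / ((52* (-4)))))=-14162490182 / 14297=-990591.75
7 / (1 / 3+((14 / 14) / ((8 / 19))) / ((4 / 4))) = 2.58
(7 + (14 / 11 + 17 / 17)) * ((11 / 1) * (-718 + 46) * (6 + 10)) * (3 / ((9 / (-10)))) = 3655680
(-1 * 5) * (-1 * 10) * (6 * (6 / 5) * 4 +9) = 1890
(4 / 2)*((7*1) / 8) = 7 / 4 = 1.75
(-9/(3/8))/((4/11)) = -66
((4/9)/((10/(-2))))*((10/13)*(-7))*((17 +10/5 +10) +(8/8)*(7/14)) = 1652/117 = 14.12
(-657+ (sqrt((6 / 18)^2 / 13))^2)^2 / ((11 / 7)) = 3760075088 / 13689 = 274678.58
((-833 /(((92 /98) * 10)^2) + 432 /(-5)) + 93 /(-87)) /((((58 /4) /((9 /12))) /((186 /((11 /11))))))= -165933999243 /177955600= -932.45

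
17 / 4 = 4.25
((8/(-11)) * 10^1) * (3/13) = -240/143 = -1.68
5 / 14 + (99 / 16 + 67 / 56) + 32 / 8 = 1315 / 112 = 11.74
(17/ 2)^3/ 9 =4913/ 72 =68.24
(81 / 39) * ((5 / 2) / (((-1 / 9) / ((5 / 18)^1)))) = -675 / 52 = -12.98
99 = 99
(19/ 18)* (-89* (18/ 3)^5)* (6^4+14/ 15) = -4737126816/ 5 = -947425363.20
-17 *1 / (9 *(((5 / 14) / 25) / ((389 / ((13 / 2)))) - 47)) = 925820 / 23036463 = 0.04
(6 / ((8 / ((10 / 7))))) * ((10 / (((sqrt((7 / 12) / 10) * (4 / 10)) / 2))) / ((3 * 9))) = 250 * sqrt(210) / 441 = 8.22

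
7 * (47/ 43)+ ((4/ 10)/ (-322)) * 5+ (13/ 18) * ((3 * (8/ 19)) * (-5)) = 1216802/ 394611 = 3.08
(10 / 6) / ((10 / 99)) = 16.50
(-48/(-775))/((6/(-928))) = -7424/775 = -9.58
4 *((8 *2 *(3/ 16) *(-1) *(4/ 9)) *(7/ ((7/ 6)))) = -32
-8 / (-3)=8 / 3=2.67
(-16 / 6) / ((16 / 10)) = -5 / 3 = -1.67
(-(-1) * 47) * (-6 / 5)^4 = 60912 / 625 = 97.46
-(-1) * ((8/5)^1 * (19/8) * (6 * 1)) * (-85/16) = -121.12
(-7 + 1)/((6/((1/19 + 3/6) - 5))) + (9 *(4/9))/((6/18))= 625/38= 16.45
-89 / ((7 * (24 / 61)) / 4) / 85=-5429 / 3570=-1.52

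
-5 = -5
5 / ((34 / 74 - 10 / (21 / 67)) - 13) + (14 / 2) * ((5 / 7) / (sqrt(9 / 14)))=-3885 / 34534 + 5 * sqrt(14) / 3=6.12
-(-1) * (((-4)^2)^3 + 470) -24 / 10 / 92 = 525087 / 115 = 4565.97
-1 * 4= -4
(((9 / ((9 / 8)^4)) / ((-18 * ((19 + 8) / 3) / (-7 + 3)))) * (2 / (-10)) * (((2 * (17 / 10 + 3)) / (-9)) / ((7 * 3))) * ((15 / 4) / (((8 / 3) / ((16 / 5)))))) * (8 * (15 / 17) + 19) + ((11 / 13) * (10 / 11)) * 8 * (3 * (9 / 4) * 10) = 2846975231608 / 6851160225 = 415.55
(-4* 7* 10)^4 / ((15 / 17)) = 20898304000 / 3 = 6966101333.33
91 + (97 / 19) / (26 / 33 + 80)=4612715 / 50654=91.06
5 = 5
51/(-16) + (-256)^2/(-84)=-263215/336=-783.38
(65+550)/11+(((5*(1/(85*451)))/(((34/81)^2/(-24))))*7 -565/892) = 55.15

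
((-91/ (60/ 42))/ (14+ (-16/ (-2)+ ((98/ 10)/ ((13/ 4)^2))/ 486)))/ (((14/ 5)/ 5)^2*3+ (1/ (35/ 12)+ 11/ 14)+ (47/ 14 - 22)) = 114448595625/ 655156809716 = 0.17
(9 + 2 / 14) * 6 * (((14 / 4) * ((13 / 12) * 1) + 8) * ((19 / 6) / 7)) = 43016 / 147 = 292.63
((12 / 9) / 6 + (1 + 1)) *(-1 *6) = -40 / 3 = -13.33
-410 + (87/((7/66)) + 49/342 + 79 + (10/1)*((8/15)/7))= 1173517/2394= 490.19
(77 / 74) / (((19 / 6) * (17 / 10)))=2310 / 11951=0.19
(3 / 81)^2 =0.00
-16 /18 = -8 /9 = -0.89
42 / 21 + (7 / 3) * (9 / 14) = 7 / 2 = 3.50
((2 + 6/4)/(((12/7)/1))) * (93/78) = 1519/624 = 2.43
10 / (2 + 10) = 5 / 6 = 0.83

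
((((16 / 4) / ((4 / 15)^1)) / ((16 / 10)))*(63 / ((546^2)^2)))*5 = 125 / 3761826432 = 0.00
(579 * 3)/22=1737/22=78.95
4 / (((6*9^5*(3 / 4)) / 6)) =16 / 177147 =0.00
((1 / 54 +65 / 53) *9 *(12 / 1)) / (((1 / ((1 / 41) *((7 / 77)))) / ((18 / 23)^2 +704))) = 2656145240 / 12644687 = 210.06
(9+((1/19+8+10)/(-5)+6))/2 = 541/95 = 5.69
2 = 2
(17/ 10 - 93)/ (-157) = 0.58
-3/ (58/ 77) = -231/ 58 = -3.98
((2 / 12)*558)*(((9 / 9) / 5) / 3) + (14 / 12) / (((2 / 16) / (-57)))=-2629 / 5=-525.80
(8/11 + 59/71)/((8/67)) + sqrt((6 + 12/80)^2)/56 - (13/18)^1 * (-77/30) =354590857/23617440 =15.01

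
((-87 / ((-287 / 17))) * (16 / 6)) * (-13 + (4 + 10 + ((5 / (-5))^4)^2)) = 7888 / 287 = 27.48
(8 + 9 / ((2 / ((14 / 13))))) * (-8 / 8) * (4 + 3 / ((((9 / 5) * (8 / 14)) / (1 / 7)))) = -8851 / 156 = -56.74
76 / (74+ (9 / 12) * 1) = 304 / 299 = 1.02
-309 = -309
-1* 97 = -97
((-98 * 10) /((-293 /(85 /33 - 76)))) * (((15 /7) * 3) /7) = -726900 /3223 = -225.54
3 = 3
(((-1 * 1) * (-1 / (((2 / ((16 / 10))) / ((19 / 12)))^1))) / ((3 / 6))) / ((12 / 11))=209 / 90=2.32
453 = 453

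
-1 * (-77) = 77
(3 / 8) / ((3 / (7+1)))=1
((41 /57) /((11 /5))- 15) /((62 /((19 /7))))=-4600 /7161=-0.64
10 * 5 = 50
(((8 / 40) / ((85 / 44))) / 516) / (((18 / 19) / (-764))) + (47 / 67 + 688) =22762760629 / 33059475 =688.54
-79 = -79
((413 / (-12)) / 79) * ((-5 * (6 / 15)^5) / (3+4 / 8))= 944 / 148125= 0.01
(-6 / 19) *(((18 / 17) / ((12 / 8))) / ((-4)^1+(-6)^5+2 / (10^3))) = 36000 / 1256469677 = 0.00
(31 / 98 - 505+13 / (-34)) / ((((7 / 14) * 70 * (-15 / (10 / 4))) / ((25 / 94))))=175300 / 274057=0.64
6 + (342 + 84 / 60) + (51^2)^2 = 33827752 / 5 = 6765550.40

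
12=12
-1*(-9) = 9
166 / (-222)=-83 / 111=-0.75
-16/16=-1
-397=-397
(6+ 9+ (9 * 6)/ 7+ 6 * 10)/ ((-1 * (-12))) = 193/ 28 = 6.89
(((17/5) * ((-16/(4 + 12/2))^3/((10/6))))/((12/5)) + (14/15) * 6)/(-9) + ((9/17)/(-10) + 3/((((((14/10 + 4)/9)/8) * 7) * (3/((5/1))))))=12364013/1338750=9.24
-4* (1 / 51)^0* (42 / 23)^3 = -296352 / 12167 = -24.36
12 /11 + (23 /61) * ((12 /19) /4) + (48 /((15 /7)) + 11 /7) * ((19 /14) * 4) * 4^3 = 26017264967 /3123505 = 8329.51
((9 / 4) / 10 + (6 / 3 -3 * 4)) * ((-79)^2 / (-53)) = 2440231 / 2120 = 1151.05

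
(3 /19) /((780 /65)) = 1 /76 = 0.01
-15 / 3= -5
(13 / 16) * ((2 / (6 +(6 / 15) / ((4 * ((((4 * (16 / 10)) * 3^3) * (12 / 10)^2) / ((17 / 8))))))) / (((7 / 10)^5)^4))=80870400000000000000000000 / 238292342201585158294409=339.37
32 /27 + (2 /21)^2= 1580 /1323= 1.19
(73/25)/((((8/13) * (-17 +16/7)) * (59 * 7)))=-949/1215400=-0.00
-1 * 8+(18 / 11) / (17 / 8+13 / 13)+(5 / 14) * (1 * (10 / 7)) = -93869 / 13475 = -6.97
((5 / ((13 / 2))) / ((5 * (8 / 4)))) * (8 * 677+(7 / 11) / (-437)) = 26034705 / 62491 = 416.62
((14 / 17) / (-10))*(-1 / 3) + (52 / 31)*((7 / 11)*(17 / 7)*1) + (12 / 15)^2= 1417291 / 434775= 3.26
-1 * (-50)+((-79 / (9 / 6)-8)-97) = -323 / 3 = -107.67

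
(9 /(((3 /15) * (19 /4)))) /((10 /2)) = 36 /19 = 1.89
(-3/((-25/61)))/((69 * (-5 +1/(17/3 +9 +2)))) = -122/5681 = -0.02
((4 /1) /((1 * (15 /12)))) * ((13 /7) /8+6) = 698 /35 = 19.94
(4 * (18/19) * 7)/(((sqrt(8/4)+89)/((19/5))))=44856/39595-504 * sqrt(2)/39595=1.11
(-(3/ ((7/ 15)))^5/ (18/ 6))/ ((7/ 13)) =-799621875/ 117649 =-6796.67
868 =868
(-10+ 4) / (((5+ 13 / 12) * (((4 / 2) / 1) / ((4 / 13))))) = -144 / 949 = -0.15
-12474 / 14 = -891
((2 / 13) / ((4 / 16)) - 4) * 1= -44 / 13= -3.38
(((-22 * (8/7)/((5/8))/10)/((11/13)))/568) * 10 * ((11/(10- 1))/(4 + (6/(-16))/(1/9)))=-18304/111825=-0.16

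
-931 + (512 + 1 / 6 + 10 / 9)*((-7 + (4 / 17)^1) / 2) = -1632257 / 612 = -2667.09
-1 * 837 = -837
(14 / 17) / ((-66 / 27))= -63 / 187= -0.34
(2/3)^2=4/9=0.44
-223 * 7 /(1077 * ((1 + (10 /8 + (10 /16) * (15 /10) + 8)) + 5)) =-3568 /39849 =-0.09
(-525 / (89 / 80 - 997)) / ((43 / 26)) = 364000 / 1141951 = 0.32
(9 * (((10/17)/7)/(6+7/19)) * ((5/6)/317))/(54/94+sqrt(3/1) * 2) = -602775/39222602419+2098550 * sqrt(3)/39222602419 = 0.00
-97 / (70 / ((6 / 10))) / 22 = -291 / 7700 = -0.04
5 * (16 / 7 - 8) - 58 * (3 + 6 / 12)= -1621 / 7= -231.57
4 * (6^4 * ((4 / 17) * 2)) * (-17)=-41472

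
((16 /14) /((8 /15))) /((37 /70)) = 4.05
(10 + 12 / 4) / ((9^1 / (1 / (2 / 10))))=65 / 9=7.22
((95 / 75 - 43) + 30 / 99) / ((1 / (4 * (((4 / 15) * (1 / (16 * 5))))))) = -6836 / 12375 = -0.55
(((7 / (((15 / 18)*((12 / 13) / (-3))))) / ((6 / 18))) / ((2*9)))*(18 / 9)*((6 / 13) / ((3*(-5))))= 7 / 25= 0.28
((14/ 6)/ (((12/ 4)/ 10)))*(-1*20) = -1400/ 9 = -155.56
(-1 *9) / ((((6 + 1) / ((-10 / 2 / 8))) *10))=9 / 112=0.08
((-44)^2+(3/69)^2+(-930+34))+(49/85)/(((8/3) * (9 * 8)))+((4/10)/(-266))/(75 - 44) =37018986410587/35595013440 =1040.00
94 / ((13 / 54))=5076 / 13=390.46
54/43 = 1.26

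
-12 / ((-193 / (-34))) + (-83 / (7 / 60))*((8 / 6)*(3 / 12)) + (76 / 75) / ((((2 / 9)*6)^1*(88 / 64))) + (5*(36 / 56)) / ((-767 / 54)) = -238.93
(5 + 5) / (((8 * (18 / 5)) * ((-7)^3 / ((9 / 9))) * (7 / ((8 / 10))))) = -0.00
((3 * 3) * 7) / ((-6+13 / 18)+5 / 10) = -567 / 43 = -13.19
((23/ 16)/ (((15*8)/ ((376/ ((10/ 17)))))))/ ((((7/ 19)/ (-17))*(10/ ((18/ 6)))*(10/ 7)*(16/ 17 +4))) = -100908107/ 6720000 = -15.02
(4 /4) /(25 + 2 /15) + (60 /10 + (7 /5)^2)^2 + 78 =33317702 /235625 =141.40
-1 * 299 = -299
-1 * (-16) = 16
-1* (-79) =79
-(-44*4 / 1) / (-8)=-22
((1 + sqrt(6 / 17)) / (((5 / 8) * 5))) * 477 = 243.32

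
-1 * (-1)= 1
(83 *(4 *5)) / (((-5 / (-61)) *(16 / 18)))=45567 / 2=22783.50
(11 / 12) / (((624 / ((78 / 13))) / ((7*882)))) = 11319 / 208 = 54.42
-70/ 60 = -7/ 6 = -1.17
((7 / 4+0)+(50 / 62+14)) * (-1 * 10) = -10265 / 62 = -165.56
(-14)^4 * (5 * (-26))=-4994080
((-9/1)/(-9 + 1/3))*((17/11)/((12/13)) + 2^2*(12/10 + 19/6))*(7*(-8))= -795879/715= -1113.12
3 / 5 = 0.60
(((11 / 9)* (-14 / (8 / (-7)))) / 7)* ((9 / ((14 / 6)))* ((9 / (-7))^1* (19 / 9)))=-627 / 28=-22.39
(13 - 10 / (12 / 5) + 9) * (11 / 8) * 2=1177 / 24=49.04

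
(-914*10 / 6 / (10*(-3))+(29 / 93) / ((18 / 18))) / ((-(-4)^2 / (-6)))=7127 / 372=19.16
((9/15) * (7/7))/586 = 3/2930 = 0.00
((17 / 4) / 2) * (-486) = -1032.75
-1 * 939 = -939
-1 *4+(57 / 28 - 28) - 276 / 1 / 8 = -1805 / 28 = -64.46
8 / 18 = 4 / 9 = 0.44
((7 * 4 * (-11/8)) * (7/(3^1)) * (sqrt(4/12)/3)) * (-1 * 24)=2156 * sqrt(3)/9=414.92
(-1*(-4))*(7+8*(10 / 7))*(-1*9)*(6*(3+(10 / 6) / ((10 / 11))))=-134676 / 7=-19239.43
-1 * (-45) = 45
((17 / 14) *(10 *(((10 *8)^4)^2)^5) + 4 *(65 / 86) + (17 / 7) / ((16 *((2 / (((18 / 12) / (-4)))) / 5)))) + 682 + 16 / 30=186559807664404512593795128524466921930752000000000000000000000000000000000792229253 / 1155840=161406256631025498852605100000000000000000000000000000000000000000000000000000.00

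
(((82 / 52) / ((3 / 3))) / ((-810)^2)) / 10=41 / 170586000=0.00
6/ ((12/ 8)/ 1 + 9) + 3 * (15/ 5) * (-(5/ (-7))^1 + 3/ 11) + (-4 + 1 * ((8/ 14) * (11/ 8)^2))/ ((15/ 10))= 4625/ 616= 7.51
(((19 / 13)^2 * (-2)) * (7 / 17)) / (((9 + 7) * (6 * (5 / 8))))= -2527 / 86190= -0.03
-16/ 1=-16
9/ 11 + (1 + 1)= 31/ 11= 2.82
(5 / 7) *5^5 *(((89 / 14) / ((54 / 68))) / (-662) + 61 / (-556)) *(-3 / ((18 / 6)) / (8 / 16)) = 543.77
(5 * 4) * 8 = 160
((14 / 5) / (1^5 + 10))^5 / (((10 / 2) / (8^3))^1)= 275365888 / 2516421875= 0.11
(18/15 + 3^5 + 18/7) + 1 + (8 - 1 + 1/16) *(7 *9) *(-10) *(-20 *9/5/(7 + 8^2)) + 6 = 2509.79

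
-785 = -785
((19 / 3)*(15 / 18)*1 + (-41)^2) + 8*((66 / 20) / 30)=759221 / 450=1687.16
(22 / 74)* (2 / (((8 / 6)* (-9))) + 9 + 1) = 649 / 222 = 2.92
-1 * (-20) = 20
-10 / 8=-5 / 4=-1.25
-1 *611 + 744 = 133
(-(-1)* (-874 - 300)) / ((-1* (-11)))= -1174 / 11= -106.73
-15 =-15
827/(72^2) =827/5184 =0.16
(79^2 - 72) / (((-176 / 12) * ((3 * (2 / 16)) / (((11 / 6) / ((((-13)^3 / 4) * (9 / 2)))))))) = 49352 / 59319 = 0.83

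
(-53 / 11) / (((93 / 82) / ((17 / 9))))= -73882 / 9207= -8.02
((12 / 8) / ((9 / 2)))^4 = 1 / 81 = 0.01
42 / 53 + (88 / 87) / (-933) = 3404518 / 4302063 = 0.79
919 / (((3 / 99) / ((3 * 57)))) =5185917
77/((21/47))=517/3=172.33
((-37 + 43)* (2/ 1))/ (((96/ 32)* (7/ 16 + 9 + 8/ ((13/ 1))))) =832/ 2091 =0.40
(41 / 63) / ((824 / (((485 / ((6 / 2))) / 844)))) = 19885 / 131441184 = 0.00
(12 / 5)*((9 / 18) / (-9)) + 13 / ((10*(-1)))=-43 / 30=-1.43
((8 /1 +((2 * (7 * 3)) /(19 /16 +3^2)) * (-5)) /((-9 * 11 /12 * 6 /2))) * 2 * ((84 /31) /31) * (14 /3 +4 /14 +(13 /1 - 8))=1250048 /1409787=0.89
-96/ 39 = -32/ 13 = -2.46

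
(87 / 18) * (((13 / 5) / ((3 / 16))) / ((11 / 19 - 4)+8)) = 14.64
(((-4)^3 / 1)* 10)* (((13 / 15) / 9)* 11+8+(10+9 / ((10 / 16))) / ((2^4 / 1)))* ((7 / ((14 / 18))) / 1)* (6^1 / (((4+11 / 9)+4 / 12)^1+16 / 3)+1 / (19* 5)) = -68298592 / 1995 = -34234.88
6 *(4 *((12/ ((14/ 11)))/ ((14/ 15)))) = 11880/ 49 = 242.45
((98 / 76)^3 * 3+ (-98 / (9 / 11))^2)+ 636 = 66621247907 / 4444632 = 14989.15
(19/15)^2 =361/225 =1.60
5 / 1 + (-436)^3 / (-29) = 82882001 / 29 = 2858000.03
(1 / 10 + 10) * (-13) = -1313 / 10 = -131.30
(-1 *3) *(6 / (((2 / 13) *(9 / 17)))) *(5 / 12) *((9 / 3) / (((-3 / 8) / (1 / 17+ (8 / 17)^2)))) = 3510 / 17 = 206.47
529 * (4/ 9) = 2116/ 9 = 235.11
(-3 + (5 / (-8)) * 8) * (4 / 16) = -2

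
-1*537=-537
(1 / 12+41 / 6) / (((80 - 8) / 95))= 7885 / 864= 9.13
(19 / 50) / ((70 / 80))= 76 / 175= 0.43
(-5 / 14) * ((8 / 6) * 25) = -250 / 21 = -11.90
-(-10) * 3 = 30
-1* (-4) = 4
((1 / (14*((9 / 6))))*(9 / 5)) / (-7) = -3 / 245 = -0.01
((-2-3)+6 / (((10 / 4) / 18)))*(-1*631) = -120521 / 5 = -24104.20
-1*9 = -9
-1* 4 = -4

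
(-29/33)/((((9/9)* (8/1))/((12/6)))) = -0.22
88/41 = 2.15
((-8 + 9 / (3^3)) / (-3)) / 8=23 / 72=0.32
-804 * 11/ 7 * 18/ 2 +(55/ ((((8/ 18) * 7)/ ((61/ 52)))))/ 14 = -231753357/ 20384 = -11369.38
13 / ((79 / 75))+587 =47348 / 79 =599.34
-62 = -62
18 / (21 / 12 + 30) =72 / 127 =0.57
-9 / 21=-3 / 7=-0.43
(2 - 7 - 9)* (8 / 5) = -112 / 5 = -22.40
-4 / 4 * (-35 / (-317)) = -35 / 317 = -0.11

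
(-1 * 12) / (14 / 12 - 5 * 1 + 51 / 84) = 1008 / 271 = 3.72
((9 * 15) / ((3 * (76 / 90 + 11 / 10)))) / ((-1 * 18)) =-9 / 7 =-1.29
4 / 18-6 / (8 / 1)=-19 / 36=-0.53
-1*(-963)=963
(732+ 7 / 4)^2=8614225 / 16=538389.06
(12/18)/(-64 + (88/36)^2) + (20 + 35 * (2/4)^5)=21.08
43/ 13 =3.31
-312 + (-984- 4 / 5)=-1296.80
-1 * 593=-593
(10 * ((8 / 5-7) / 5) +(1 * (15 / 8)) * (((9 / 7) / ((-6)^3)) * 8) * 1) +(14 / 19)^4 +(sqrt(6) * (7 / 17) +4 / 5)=-71480069 / 7297976 +7 * sqrt(6) / 17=-8.79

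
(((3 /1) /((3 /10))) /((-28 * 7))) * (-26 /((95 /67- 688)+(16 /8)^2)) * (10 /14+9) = -296140 /15686419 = -0.02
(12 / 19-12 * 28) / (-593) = 6372 / 11267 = 0.57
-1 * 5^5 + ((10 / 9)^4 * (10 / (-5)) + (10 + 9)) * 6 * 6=-1859489 / 729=-2550.74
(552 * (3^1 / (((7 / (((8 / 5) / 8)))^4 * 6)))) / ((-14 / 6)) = -828 / 10504375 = -0.00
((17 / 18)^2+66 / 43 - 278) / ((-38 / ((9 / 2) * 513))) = 16741.07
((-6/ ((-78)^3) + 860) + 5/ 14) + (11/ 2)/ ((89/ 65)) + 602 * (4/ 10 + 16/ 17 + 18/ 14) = 10243627245143/ 4188316860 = 2445.76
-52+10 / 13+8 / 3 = -1894 / 39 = -48.56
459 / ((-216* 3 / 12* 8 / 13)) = -221 / 16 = -13.81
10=10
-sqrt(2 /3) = -sqrt(6) /3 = -0.82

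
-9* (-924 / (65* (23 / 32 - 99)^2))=8515584 / 642916625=0.01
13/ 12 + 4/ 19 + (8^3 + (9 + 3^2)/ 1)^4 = 17990296680295/ 228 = 78904810001.29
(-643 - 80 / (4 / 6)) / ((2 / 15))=-11445 / 2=-5722.50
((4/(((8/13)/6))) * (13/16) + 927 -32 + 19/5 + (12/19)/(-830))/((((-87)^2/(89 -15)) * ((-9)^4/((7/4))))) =10134687871/4176754644960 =0.00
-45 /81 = -5 /9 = -0.56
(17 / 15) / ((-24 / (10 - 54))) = 2.08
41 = 41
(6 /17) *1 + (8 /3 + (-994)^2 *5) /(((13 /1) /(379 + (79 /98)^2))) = 229661691106487 /1591863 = 144272271.61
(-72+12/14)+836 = 5354/7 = 764.86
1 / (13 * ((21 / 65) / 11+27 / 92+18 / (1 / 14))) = 5060 / 16597797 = 0.00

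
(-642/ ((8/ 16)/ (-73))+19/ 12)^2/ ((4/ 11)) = 13916999676899/ 576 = 24161457772.39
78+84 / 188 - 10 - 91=-1060 / 47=-22.55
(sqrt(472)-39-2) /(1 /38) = -1558+76 * sqrt(118) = -732.43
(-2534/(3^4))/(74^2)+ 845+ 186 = 228651851/221778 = 1030.99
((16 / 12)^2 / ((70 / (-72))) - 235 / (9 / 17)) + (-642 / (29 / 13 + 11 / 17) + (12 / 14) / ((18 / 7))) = -668.47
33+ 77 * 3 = 264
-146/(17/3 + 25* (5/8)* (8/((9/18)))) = -438/767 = -0.57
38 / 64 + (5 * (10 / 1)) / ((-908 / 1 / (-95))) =42313 / 7264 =5.83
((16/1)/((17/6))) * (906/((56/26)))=2375.39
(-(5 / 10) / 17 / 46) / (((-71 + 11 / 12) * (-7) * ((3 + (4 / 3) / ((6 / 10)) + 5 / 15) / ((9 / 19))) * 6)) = -81 / 4373452300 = -0.00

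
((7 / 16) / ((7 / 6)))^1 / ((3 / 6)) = 0.75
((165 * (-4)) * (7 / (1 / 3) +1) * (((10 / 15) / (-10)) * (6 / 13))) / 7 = 5808 / 91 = 63.82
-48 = -48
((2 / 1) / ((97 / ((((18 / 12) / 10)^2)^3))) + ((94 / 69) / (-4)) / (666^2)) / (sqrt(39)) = -12658172411* sqrt(39) / 926240736096000000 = -0.00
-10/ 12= -0.83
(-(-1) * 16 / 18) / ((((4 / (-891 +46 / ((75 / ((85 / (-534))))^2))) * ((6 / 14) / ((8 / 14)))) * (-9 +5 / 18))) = 228666543224 / 7554851775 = 30.27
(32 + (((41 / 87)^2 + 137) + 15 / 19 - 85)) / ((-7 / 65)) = -113523410 / 143811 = -789.39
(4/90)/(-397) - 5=-89327/17865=-5.00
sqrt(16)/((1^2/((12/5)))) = 48/5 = 9.60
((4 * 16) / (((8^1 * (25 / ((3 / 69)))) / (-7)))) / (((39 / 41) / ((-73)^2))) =-12235384 / 22425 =-545.61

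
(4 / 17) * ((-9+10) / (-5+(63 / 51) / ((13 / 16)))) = -52 / 769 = -0.07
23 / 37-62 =-2271 / 37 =-61.38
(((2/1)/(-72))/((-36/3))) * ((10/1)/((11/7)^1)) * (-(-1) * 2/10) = 7/2376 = 0.00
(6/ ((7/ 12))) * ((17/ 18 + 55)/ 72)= 1007/ 126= 7.99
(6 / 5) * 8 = 48 / 5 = 9.60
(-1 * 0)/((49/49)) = 0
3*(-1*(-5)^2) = -75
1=1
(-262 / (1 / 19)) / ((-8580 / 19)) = 47291 / 4290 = 11.02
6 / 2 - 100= -97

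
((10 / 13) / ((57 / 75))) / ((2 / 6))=750 / 247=3.04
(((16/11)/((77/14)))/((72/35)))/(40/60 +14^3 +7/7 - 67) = 5/104181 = 0.00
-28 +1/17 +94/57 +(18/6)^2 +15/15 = -15787/969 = -16.29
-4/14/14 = -1/49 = -0.02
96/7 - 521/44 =577/308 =1.87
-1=-1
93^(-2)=1 / 8649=0.00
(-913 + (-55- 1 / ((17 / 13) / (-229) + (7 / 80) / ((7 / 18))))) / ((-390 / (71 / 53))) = 300524824 / 89959285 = 3.34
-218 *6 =-1308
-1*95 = -95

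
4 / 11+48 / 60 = 64 / 55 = 1.16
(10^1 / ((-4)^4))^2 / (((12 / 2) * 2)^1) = 25 / 196608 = 0.00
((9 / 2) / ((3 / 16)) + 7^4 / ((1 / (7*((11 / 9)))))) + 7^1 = 185156 / 9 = 20572.89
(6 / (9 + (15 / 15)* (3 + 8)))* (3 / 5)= 9 / 50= 0.18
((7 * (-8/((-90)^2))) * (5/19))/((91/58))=-116/100035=-0.00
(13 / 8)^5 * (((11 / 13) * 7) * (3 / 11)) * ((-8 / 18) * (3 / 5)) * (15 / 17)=-4.31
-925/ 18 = -51.39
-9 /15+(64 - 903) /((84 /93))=-130129 /140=-929.49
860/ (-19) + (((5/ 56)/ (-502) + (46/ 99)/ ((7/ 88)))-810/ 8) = -676232003/ 4807152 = -140.67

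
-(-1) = 1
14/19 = 0.74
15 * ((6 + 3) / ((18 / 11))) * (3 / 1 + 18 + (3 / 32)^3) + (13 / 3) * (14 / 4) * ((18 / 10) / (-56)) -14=562980611 / 327680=1718.08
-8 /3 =-2.67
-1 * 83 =-83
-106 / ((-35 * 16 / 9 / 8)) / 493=477 / 17255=0.03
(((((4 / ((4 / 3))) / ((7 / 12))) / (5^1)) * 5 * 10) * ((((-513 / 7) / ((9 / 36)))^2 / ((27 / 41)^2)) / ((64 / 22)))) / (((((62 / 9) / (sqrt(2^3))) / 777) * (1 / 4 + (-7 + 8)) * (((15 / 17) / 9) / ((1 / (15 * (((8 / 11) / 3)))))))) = 67339277913402 * sqrt(2) / 37975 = 2507758264.79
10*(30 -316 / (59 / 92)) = -273020 / 59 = -4627.46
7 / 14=0.50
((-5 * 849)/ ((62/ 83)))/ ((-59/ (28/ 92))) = 2466345/ 84134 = 29.31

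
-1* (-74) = 74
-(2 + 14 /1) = -16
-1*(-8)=8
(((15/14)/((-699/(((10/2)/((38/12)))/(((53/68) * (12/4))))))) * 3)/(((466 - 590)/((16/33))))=6800/560064197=0.00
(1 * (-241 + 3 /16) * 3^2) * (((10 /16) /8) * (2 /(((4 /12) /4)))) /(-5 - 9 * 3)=520155 /4096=126.99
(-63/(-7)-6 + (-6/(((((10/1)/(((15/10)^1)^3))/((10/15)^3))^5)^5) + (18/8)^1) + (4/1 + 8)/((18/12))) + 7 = 101249999999999999999999997/5000000000000000000000000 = 20.25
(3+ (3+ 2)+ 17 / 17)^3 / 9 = 81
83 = 83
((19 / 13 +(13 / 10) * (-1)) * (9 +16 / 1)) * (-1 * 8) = -420 / 13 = -32.31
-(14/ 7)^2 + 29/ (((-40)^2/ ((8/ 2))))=-1571/ 400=-3.93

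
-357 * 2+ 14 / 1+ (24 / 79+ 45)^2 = 8440541 / 6241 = 1352.43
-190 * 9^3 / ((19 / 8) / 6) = -349920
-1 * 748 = -748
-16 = -16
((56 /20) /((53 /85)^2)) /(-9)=-20230 /25281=-0.80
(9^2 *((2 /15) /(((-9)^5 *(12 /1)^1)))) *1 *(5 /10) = -1 /131220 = -0.00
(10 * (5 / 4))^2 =625 / 4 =156.25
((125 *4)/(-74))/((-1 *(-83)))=-250/3071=-0.08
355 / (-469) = -355 / 469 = -0.76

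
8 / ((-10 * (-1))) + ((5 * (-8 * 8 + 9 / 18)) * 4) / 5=-1266 / 5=-253.20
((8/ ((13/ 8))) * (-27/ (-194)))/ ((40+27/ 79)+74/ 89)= 6074784/ 365045629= 0.02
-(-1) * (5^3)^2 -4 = 15621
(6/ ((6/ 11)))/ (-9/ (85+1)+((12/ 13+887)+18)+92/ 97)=1192906/ 98335241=0.01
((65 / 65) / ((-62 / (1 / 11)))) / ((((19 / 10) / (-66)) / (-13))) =-390 / 589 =-0.66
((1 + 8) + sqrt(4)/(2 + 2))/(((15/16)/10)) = 304/3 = 101.33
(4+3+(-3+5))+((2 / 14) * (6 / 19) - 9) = 6 / 133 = 0.05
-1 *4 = -4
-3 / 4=-0.75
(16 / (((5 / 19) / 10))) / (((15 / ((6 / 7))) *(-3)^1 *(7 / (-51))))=20672 / 245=84.38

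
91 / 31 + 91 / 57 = 4.53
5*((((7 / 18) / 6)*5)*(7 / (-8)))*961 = -1177225 / 864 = -1362.53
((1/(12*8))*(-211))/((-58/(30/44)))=0.03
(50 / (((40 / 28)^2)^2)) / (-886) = -2401 / 177200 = -0.01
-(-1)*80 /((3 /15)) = 400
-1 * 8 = -8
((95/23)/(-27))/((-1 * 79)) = 95/49059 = 0.00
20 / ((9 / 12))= 80 / 3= 26.67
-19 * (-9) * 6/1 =1026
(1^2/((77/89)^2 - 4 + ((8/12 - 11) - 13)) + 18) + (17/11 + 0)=135561632/6949085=19.51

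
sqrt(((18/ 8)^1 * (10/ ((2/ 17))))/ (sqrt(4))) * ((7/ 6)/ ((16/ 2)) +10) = 487 * sqrt(170)/ 64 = 99.21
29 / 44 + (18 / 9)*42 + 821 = 39849 / 44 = 905.66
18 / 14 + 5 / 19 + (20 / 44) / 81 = 1.55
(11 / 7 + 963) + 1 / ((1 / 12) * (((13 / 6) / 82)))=1418.73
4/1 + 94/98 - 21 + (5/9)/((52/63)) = -39157/2548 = -15.37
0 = 0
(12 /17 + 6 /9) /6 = 35 /153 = 0.23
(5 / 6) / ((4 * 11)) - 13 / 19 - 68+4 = -324361 / 5016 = -64.67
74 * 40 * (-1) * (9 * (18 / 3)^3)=-5754240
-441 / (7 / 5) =-315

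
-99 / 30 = -33 / 10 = -3.30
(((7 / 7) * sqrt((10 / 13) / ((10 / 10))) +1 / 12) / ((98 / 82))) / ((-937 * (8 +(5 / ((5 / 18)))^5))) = -41 * sqrt(130) / 1127829337544-41 / 1041073234656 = -0.00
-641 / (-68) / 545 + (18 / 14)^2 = 3033269 / 1815940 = 1.67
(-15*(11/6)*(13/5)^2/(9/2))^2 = 3455881/2025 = 1706.61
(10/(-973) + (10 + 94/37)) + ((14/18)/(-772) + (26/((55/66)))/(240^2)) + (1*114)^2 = 6507775848773527/500269896000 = 13008.53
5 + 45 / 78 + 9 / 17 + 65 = 31429 / 442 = 71.11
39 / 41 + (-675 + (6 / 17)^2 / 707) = -5646668952 / 8377243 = -674.05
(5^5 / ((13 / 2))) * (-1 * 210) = -1312500 / 13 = -100961.54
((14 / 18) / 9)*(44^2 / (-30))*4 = -27104 / 1215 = -22.31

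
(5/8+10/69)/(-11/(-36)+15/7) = 0.31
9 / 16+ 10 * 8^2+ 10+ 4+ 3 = 10521 / 16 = 657.56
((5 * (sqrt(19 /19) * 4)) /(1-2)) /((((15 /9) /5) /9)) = -540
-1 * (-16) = 16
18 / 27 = 2 / 3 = 0.67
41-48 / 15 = 37.80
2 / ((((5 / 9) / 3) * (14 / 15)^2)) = 1215 / 98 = 12.40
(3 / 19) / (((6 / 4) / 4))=8 / 19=0.42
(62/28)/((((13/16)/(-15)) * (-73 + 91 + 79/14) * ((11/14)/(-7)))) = 729120/47333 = 15.40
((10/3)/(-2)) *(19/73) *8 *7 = -5320/219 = -24.29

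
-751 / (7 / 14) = -1502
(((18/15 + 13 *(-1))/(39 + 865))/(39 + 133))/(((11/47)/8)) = -2773/1068980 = -0.00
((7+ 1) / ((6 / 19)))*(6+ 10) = 1216 / 3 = 405.33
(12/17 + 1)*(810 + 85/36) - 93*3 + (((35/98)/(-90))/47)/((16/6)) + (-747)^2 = 900614772629/1610784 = 559115.79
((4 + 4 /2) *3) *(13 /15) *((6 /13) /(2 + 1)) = 12 /5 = 2.40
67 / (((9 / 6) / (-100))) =-13400 / 3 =-4466.67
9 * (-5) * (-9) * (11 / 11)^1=405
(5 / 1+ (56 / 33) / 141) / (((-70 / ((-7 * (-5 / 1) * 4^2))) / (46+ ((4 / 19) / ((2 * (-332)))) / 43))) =-64662509836 / 35058287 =-1844.43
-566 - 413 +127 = -852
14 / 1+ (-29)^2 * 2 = 1696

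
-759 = -759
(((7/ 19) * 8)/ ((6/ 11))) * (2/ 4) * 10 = 1540/ 57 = 27.02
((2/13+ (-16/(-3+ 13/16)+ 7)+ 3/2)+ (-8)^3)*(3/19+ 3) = -2708334/1729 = -1566.42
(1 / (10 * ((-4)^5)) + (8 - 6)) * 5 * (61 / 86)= 1249219 / 176128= 7.09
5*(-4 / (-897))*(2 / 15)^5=128 / 136231875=0.00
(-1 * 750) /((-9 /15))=1250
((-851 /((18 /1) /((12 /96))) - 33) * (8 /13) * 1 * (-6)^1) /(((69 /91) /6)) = 78442 /69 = 1136.84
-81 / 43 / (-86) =81 / 3698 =0.02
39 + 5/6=239/6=39.83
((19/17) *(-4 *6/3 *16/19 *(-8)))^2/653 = 1048576/188717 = 5.56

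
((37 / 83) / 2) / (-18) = -37 / 2988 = -0.01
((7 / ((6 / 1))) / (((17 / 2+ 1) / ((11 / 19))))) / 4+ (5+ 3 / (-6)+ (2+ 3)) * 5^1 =205847 / 4332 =47.52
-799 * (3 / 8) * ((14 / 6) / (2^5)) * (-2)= 5593 / 128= 43.70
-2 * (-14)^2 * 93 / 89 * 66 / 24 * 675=-67671450 / 89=-760353.37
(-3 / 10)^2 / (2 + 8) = 9 / 1000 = 0.01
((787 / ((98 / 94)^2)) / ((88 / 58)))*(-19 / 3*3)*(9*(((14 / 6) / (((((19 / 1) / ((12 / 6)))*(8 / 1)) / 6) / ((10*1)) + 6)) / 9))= -4789520665 / 1645028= -2911.51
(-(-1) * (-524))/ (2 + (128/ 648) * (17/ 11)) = -233442/ 1027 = -227.30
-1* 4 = -4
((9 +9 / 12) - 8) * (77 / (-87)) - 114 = -115.55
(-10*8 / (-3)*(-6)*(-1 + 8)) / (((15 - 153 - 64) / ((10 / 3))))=5600 / 303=18.48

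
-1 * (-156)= 156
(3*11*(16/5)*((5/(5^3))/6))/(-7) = -0.10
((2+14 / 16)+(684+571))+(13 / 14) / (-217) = 15285645 / 12152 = 1257.87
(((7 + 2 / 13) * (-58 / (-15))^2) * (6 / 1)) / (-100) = -52142 / 8125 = -6.42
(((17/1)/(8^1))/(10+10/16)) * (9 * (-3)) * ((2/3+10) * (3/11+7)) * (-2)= 9216/11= 837.82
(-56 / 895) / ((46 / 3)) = -84 / 20585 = -0.00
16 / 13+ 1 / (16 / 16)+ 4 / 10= 171 / 65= 2.63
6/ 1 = 6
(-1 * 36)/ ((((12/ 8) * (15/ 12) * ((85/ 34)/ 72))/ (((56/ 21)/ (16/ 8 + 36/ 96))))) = -294912/ 475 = -620.87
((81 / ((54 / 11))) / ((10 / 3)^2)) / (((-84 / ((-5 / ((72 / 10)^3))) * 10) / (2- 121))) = -935 / 331776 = -0.00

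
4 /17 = 0.24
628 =628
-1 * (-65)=65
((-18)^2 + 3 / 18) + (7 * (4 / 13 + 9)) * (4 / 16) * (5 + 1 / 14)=126913 / 312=406.77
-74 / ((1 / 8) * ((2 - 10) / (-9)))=-666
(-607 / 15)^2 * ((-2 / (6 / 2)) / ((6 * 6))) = -30.33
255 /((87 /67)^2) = 151.23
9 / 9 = 1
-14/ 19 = -0.74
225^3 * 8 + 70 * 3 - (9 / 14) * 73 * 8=637873842 / 7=91124834.57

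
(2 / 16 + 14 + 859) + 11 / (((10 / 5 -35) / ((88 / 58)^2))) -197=13631419 / 20184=675.36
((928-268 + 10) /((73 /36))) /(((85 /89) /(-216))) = -92736576 /1241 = -74727.30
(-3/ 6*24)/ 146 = -6/ 73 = -0.08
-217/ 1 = -217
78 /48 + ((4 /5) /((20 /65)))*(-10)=-195 /8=-24.38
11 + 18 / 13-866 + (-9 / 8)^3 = -5691141 / 6656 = -855.04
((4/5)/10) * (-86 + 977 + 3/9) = 5348/75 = 71.31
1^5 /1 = 1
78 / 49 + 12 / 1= 666 / 49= 13.59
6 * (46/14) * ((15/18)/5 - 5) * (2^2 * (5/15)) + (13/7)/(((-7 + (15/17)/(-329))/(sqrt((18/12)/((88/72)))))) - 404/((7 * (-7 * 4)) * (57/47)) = -116699/931 - 31161 * sqrt(66)/861652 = -125.64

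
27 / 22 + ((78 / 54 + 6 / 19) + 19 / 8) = 80695 / 15048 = 5.36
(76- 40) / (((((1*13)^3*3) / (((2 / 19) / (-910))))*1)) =-12 / 18993065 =-0.00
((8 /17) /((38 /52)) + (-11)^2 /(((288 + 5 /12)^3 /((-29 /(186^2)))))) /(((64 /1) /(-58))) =-7509993087143174 /12868582403565943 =-0.58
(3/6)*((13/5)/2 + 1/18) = 61/90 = 0.68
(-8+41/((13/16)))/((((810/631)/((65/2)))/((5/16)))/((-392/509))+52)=21334110/26044097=0.82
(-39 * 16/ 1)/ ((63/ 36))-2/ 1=-358.57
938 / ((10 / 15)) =1407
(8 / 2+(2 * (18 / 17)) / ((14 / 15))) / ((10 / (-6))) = -2238 / 595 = -3.76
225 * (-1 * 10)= -2250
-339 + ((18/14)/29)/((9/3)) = -338.99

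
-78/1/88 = -39/44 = -0.89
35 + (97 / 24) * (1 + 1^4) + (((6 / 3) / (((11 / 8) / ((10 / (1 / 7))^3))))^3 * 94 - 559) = 186445286178815991759779 / 15972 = 11673258588706235396.93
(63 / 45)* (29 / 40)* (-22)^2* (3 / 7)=10527 / 50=210.54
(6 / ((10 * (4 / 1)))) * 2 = 3 / 10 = 0.30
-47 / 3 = -15.67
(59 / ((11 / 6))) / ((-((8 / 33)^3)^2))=-20780893683 / 131072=-158545.64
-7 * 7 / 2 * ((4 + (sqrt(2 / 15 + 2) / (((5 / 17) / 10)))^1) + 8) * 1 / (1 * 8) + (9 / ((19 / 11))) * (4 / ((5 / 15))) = 1959 / 76-833 * sqrt(30) / 30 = -126.31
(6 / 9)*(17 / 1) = 34 / 3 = 11.33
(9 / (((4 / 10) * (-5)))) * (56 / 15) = -84 / 5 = -16.80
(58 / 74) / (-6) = -0.13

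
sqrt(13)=3.61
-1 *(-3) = 3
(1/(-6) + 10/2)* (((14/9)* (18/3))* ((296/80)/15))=7511/675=11.13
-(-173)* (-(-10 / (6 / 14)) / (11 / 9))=36330 / 11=3302.73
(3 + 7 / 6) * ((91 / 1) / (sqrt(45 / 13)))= 455 * sqrt(65) / 18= 203.80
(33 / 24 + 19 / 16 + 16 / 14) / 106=415 / 11872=0.03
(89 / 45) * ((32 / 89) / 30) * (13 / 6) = 104 / 2025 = 0.05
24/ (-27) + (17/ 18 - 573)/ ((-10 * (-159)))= -35737/ 28620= -1.25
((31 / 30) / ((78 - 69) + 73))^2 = 961 / 6051600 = 0.00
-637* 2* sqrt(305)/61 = -1274* sqrt(305)/61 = -364.75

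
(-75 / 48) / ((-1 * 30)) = 5 / 96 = 0.05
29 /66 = 0.44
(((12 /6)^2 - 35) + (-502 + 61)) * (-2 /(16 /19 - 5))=-17936 /79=-227.04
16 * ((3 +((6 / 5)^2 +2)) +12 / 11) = 33136 / 275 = 120.49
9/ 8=1.12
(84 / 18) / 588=1 / 126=0.01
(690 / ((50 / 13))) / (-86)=-897 / 430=-2.09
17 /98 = 0.17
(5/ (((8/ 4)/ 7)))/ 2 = 35/ 4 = 8.75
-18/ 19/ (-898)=9/ 8531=0.00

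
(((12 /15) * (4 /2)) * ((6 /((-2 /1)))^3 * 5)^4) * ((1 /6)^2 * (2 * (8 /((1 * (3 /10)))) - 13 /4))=1478685375 /2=739342687.50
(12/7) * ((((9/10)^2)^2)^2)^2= 5559060566555523/17500000000000000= 0.32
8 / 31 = 0.26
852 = 852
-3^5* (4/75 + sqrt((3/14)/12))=-243* sqrt(14)/28 - 324/25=-45.43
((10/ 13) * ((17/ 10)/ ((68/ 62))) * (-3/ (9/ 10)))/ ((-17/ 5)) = 775/ 663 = 1.17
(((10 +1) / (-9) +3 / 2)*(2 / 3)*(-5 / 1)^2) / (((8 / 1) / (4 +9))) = 1625 / 216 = 7.52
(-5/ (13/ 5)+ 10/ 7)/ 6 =-15/ 182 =-0.08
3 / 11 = 0.27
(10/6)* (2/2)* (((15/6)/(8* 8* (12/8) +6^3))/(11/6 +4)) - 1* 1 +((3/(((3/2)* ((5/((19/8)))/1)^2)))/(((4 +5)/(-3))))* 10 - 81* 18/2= -15976001/21840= -731.50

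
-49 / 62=-0.79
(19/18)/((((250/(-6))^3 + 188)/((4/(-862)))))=57/839609119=0.00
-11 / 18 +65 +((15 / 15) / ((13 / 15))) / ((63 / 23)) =106159 / 1638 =64.81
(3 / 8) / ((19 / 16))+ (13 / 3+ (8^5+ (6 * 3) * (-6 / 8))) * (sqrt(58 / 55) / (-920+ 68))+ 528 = 10038 / 19 - 196553 * sqrt(3190) / 281160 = 488.83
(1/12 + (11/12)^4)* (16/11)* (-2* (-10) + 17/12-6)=3028265/171072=17.70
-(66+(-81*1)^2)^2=-43917129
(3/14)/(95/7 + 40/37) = 0.01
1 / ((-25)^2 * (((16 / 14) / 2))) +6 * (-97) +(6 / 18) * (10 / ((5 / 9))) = -1439993 / 2500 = -576.00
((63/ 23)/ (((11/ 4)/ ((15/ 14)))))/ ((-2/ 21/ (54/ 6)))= -25515/ 253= -100.85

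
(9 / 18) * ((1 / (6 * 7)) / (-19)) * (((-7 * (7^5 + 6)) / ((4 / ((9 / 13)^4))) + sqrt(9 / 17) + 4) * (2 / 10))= 154342735 / 182333424 - sqrt(17) / 45220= 0.85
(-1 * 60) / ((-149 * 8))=15 / 298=0.05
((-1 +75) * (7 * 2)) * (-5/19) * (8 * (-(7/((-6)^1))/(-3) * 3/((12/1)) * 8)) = 290080/171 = 1696.37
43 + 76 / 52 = 578 / 13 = 44.46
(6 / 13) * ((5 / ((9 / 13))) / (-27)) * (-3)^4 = -10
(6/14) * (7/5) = 3/5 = 0.60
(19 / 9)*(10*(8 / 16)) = 95 / 9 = 10.56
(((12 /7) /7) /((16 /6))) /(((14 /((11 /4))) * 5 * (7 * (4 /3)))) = 297 /768320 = 0.00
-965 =-965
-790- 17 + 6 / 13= -806.54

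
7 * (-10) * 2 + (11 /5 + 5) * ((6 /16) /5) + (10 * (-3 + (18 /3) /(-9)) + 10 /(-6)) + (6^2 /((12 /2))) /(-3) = -26969 /150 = -179.79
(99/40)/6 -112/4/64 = -1/40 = -0.02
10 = 10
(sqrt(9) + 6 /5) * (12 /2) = 126 /5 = 25.20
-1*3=-3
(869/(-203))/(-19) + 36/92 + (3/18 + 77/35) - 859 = -2278142989/2661330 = -856.02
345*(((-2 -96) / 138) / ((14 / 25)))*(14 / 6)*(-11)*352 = 11858000 / 3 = 3952666.67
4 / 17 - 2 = -30 / 17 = -1.76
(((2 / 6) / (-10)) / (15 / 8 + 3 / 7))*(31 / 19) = -868 / 36765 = -0.02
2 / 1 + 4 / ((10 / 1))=12 / 5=2.40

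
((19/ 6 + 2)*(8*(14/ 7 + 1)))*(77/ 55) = 868/ 5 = 173.60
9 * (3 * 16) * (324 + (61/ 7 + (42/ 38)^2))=364545792/ 2527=144260.31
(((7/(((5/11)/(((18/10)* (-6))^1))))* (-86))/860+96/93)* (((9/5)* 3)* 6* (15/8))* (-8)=-33266214/3875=-8584.83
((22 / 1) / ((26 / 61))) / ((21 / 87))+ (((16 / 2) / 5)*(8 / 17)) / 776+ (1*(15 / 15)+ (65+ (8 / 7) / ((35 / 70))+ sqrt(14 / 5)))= sqrt(70) / 5+ 211674613 / 750295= 283.80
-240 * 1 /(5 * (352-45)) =-48 /307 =-0.16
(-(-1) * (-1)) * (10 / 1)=-10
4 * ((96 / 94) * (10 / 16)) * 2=240 / 47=5.11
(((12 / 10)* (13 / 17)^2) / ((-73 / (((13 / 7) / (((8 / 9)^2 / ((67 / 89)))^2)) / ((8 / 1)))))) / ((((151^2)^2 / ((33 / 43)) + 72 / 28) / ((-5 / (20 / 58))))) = 185773127520123 / 4284448647913285847449600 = 0.00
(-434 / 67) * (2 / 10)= -434 / 335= -1.30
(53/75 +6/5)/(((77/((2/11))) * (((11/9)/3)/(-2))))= -468/21175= -0.02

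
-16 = -16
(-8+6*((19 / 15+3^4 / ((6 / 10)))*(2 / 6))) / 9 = 3968 / 135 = 29.39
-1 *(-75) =75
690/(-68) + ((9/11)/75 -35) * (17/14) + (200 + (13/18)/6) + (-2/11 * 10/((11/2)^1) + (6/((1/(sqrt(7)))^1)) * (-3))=5721027173/38877300 -18 * sqrt(7)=99.53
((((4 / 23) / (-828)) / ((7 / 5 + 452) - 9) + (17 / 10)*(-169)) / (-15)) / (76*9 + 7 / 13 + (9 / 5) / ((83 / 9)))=4099296393608 / 146550268657485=0.03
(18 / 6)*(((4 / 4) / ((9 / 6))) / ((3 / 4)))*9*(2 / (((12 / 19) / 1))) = 76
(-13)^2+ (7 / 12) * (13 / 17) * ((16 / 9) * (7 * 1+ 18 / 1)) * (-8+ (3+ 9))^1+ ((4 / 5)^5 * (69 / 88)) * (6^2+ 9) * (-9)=455185697 / 3155625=144.25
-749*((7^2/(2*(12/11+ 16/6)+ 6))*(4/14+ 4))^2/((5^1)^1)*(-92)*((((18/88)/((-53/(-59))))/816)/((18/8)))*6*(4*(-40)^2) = 709995231792000/44805829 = 15846046.10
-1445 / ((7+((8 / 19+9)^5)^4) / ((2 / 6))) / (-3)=54317511646153909589398843445 / 10263680610904631059556984206670648055700454472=0.00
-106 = -106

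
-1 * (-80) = 80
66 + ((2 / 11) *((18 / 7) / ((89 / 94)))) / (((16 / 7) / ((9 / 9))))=129651 / 1958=66.22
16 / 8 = 2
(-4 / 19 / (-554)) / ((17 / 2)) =4 / 89471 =0.00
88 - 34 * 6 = -116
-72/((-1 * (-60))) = -6/5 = -1.20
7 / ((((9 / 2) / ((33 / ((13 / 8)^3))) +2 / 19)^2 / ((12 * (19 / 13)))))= 73101345816576 / 283817703637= 257.56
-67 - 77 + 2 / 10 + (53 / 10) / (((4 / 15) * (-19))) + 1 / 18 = -990367 / 6840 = -144.79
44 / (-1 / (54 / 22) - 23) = -297 / 158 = -1.88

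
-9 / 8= -1.12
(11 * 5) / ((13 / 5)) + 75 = 1250 / 13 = 96.15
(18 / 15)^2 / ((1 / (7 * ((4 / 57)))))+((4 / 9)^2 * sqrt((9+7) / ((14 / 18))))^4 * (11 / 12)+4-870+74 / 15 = -859.77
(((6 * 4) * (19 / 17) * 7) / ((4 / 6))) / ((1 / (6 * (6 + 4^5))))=29589840 / 17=1740578.82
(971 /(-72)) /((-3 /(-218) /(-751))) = 79485089 /108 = 735973.05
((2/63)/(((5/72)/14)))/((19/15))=96/19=5.05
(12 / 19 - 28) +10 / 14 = -3545 / 133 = -26.65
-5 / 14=-0.36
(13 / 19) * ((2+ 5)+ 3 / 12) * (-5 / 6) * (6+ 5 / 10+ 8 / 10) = -30.18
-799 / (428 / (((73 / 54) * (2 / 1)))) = -58327 / 11556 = -5.05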